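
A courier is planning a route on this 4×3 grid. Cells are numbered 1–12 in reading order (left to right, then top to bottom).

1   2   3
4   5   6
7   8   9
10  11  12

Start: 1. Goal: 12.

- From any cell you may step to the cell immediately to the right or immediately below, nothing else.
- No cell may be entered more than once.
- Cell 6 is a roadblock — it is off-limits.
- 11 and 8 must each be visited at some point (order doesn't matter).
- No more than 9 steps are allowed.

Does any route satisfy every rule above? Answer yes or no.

yes

One route that works: 1 → 4 → 7 → 8 → 11 → 12.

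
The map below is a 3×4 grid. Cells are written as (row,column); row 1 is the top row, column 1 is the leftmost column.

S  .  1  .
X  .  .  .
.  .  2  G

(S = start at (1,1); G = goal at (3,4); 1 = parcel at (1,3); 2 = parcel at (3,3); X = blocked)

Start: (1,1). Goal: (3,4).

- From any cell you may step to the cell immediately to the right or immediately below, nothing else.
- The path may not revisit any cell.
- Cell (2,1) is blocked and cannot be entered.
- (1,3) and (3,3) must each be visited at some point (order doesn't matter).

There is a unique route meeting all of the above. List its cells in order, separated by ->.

(1,1) -> (1,2) -> (1,3) -> (2,3) -> (3,3) -> (3,4)

Moves only go right or down, so the column and row indices never decrease.
Route from (1,1): right 2 to (1,3), down 2 to (3,3), right 1 to (3,4) — 5 moves in all.
Check: all required cells visited.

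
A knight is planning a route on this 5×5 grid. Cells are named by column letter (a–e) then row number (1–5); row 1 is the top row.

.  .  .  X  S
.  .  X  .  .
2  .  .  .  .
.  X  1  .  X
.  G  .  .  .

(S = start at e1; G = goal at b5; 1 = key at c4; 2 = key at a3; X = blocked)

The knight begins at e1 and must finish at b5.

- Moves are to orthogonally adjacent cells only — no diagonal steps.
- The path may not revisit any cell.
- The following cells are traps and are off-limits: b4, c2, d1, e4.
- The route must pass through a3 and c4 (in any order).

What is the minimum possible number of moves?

11

Any route passes through a3 and c4 in some order between e1 and b5. Summing Manhattan distances along each leg and taking the cheapest ordering (e1 → c4 → a3 → b5) gives a lower bound of 5 + 3 + 3 = 11 moves.
A route of 11 moves achieves this: e1 → e2 → e3 → d3 → d4 → c4 → c3 → b3 → a3 → a4 → a5 → b5.
Since 11 matches the lower bound, it is optimal.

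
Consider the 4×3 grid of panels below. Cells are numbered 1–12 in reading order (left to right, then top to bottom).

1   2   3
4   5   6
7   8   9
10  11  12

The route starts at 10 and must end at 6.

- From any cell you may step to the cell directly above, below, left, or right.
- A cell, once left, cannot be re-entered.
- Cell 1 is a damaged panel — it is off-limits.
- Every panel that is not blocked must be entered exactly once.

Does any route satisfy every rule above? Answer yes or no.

One route that works: 10 → 11 → 12 → 9 → 8 → 7 → 4 → 5 → 2 → 3 → 6.

yes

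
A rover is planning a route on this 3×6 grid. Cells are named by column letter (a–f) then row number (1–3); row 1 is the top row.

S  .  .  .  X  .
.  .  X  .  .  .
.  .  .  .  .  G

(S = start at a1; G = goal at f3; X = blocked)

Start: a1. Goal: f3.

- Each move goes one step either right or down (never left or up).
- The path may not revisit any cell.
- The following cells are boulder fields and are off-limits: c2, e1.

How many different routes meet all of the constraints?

6

A right/down-only route from a1 to f3 makes exactly 2 down-moves and 5 right-moves in some order.
With no other constraints that would be C(7,2) = 21 routes.
Subtract routes through each blocked cell (inclusion–exclusion for overlaps): − through e1: 3 − through c2: 12 → 6.
That gives 6 routes.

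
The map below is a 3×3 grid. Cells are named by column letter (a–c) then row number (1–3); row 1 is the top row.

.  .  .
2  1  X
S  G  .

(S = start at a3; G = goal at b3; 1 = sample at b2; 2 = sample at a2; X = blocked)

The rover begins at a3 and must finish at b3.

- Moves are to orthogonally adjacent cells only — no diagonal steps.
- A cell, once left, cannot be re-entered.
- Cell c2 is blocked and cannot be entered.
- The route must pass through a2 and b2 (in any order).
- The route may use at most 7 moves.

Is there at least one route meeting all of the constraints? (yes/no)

yes

One route that works: a3 → a2 → b2 → b3.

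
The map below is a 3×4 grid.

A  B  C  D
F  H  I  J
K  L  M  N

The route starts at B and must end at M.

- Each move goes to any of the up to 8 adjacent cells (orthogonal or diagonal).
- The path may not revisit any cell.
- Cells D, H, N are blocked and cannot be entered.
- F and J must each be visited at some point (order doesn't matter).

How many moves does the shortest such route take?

Any route passes through F and J in some order between B and M. Summing Chebyshev distances along each leg and taking the cheapest ordering (B → F → J → M) gives a lower bound of 1 + 3 + 1 = 5 moves.
A route of 5 moves achieves this: B → F → L → I → J → M.
Since 5 matches the lower bound, it is optimal.

5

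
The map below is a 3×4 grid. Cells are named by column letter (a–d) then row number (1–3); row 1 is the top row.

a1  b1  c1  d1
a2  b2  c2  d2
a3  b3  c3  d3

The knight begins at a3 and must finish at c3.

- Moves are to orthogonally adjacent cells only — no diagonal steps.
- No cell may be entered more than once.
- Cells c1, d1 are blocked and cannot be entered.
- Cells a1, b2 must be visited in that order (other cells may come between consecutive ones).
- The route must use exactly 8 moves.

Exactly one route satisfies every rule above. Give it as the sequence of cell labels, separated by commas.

The waypoints must appear in the order a1, b2, with no cell reused.
Route from a3: up 2 to a1, right 1 to b1, down 1 to b2, right 2 to d2, down 1 to d3, left 1 to c3 — 8 moves in all.
Check: order respected (a1 at step 2, b2 at step 4); 8 moves as required.

a3, a2, a1, b1, b2, c2, d2, d3, c3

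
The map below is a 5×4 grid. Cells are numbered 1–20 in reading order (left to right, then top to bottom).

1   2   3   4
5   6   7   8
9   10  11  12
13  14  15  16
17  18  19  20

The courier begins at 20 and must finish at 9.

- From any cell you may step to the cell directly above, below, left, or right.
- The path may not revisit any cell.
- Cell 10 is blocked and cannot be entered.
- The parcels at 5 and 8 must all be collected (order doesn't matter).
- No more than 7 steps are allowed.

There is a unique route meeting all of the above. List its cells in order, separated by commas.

The budget equals the shortest possible length, so every move has to be on a shortest route through the required cells.
Route from 20: up 3 to 8, left 3 to 5, down 1 to 9 — 7 moves in all.
Check: all required cells visited; 7 ≤ 7 moves.

20, 16, 12, 8, 7, 6, 5, 9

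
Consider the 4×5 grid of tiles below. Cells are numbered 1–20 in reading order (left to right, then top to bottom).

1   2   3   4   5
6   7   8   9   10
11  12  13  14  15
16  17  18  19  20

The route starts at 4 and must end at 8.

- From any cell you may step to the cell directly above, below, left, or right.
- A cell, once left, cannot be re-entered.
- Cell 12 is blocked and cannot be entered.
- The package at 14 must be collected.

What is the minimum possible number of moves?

Any route passes through 14 somewhere between 4 and 8. Summing Manhattan distances along the two legs (4 → 14 → 8) gives a lower bound of 2 + 2 = 4 moves.
A route of 4 moves achieves this: 4 → 9 → 14 → 13 → 8.
Since 4 matches the lower bound, it is optimal.

4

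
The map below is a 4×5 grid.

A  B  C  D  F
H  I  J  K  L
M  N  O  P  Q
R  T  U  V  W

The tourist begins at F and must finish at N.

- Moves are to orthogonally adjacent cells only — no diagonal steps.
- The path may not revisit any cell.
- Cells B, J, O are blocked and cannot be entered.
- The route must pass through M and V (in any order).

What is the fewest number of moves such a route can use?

Any route passes through M and V in some order between F and N. Summing Manhattan distances along each leg and taking the cheapest ordering (F → V → M → N) gives a lower bound of 4 + 4 + 1 = 9 moves.
A route of 9 moves achieves this: F → L → Q → W → V → U → T → R → M → N.
Since 9 matches the lower bound, it is optimal.

9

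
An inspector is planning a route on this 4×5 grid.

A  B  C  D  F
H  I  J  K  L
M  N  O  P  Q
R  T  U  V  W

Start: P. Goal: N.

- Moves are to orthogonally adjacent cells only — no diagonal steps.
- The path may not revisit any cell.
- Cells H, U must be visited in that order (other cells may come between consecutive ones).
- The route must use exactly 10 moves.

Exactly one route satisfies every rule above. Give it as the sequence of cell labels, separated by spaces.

The waypoints must appear in the order H, U, with no cell reused.
Route from P: up to K, 3× left (reaching H), 2× down (reaching R), 2× right (reaching U), up to O, left to N — 10 moves in all.
Check: order respected (H at step 4, U at step 8); 10 moves as required.

P K J I H M R T U O N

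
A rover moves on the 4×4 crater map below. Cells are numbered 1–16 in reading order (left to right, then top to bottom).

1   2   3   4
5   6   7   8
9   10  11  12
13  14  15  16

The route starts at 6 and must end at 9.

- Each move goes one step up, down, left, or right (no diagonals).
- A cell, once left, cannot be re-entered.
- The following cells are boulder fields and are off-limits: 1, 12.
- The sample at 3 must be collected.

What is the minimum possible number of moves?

Any route passes through 3 somewhere between 6 and 9. Summing Manhattan distances along the two legs (6 → 3 → 9) gives a lower bound of 2 + 4 = 6 moves.
A route of 6 moves achieves this: 6 → 2 → 3 → 7 → 11 → 10 → 9.
Since 6 matches the lower bound, it is optimal.

6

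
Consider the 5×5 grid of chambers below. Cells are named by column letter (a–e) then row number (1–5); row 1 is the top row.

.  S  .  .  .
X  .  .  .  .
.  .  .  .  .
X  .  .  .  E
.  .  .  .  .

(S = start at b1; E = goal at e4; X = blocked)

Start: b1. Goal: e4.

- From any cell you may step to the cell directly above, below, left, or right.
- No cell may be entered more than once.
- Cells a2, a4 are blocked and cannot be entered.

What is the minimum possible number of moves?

The Manhattan distance from b1 to e4 is |1−4| + |2−5| = 6, so at least 6 moves are needed.
A route of 6 moves achieves this: b1 → b2 → b3 → b4 → c4 → d4 → e4.
Since 6 matches the lower bound, it is optimal.

6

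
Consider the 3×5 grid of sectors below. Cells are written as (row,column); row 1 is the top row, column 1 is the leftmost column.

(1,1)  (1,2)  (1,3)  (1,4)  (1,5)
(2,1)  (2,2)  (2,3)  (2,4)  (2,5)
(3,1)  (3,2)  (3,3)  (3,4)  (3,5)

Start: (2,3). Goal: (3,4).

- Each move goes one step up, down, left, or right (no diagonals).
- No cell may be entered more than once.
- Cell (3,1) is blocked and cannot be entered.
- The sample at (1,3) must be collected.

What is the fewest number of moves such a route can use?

4

Any route passes through (1,3) somewhere between (2,3) and (3,4). Summing Manhattan distances along the two legs ((2,3) → (1,3) → (3,4)) gives a lower bound of 1 + 3 = 4 moves.
A route of 4 moves achieves this: (2,3) → (1,3) → (1,4) → (2,4) → (3,4).
Since 4 matches the lower bound, it is optimal.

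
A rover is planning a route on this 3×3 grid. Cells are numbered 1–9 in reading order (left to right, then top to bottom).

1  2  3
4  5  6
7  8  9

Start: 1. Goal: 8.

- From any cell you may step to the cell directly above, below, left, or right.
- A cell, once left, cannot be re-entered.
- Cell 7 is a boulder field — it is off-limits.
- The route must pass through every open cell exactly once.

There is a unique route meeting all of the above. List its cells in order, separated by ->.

Need to visit all 8 open cells exactly once, starting at 1 and ending at 8.
Cell 3 has only two open neighbours (6 and 2), so the path must pass straight through it: one of those is the cell it's entered from and the other is where it exits.
Route from 1: down 1 to 4, right 1 to 5, up 1 to 2, right 1 to 3, down 2 to 9, left 1 to 8 — 7 moves in all.
Check: all 8 open cells covered.

1 -> 4 -> 5 -> 2 -> 3 -> 6 -> 9 -> 8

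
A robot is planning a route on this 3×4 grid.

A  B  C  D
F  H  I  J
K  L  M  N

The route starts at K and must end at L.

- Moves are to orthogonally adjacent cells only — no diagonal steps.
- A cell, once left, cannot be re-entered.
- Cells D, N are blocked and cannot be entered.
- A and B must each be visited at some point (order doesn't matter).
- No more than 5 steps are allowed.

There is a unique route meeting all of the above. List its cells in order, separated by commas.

K, F, A, B, H, L

Any route must reach A and B and still end at L within 5 moves, so the order of the required stops is forced.
Route from K: 2× up (reaching A), right to B, 2× down (reaching L) — 5 moves in all.
Check: all required cells visited; 5 ≤ 5 moves.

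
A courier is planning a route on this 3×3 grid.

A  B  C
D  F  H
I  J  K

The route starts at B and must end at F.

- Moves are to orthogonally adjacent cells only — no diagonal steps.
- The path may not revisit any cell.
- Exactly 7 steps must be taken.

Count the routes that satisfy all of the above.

2

Need simple routes of exactly 7 moves from B to F (Manhattan distance 1, so 3 moves are spent on a detour and 3 undoing it).
Enumerating: B A D I J K H F | B C H K J I D F.
That gives 2 routes.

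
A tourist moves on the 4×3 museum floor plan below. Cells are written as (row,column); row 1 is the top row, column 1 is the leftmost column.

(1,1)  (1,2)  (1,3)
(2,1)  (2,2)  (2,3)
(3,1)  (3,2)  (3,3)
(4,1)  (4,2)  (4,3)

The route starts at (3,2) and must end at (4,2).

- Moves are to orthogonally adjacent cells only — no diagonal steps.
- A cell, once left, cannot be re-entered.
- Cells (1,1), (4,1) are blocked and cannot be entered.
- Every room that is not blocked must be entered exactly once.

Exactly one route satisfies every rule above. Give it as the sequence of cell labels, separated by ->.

(3,2) -> (3,1) -> (2,1) -> (2,2) -> (1,2) -> (1,3) -> (2,3) -> (3,3) -> (4,3) -> (4,2)

Need to visit all 10 open cells exactly once, starting at (3,2) and ending at (4,2).
Route from (3,2): left 1 to (3,1), up 1 to (2,1), right 1 to (2,2), up 1 to (1,2), right 1 to (1,3), down 3 to (4,3), left 1 to (4,2) — 9 moves in all.
Check: all 10 open cells covered.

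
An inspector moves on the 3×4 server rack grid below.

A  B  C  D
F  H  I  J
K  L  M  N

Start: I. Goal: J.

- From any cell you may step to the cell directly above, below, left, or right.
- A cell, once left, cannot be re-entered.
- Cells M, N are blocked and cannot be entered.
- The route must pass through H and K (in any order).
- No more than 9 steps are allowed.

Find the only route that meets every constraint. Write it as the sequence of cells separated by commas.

I, H, L, K, F, A, B, C, D, J

The 9-move cap with required stops at H, K leaves no slack for detours.
Route from I: left to H, down to L, left to K, 2× up (reaching A), 3× right (reaching D), down to J — 9 moves in all.
Check: all required cells visited; 9 ≤ 9 moves.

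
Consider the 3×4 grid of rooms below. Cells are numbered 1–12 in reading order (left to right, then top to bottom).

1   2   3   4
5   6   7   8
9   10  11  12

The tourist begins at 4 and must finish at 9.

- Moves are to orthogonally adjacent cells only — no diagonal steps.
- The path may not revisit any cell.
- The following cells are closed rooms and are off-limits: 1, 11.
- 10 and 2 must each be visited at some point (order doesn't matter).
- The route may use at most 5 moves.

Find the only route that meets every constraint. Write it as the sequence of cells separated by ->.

4 -> 3 -> 2 -> 6 -> 10 -> 9

The budget equals the shortest possible length, so every move has to be on a shortest route through the required cells.
Route from 4: 2× left (reaching 2), 2× down (reaching 10), left to 9 — 5 moves in all.
Check: all required cells visited; 5 ≤ 5 moves.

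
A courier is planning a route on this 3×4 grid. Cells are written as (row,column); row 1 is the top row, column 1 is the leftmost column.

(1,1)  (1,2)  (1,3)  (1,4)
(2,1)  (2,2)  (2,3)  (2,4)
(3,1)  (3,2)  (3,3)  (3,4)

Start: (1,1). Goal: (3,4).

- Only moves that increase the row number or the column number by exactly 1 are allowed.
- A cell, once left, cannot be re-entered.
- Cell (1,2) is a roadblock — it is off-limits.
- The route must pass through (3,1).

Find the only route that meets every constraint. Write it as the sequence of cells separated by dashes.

(1,1) - (2,1) - (3,1) - (3,2) - (3,3) - (3,4)

Moves only go right or down, so the column and row indices never decrease.
Route from (1,1): down 2 to (3,1), right 3 to (3,4) — 5 moves in all.
Check: all required cells visited.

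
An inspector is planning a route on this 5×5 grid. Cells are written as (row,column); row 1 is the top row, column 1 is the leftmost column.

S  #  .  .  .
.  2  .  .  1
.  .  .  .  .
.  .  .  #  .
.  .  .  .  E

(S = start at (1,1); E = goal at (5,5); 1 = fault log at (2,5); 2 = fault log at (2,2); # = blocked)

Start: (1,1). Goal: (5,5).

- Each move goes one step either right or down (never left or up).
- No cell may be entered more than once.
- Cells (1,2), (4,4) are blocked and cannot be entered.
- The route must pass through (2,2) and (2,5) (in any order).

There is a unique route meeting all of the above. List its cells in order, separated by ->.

Moves only go right or down, so the column and row indices never decrease.
Route from (1,1): down 1 to (2,1), right 4 to (2,5), down 3 to (5,5) — 8 moves in all.
Check: all required cells visited.

(1,1) -> (2,1) -> (2,2) -> (2,3) -> (2,4) -> (2,5) -> (3,5) -> (4,5) -> (5,5)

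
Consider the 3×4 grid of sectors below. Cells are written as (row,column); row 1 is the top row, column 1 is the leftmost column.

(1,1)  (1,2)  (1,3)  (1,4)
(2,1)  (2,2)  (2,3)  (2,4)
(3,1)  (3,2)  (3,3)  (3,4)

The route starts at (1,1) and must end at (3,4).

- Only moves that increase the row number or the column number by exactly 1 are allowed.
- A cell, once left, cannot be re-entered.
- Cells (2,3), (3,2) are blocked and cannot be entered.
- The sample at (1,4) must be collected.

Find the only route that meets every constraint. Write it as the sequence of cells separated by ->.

(1,1) -> (1,2) -> (1,3) -> (1,4) -> (2,4) -> (3,4)

Moves only go right or down, so the column and row indices never decrease.
Route from (1,1): 3× right (reaching (1,4)), 2× down (reaching (3,4)) — 5 moves in all.
Check: all required cells visited.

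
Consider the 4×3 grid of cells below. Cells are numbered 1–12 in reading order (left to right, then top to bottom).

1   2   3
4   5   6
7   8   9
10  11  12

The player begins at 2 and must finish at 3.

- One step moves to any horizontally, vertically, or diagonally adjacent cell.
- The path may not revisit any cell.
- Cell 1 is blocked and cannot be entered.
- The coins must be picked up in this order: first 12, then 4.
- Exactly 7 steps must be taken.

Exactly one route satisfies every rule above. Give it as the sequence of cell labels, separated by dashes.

2 - 6 - 9 - 12 - 8 - 4 - 5 - 3

The waypoints must appear in the order 12, 4, with no cell reused.
Route from 2: down-right to 6, 2× down (reaching 12), 2× up-left (reaching 4), right to 5, up-right to 3 — 7 moves in all.
Check: order respected (12 at step 3, 4 at step 5); 7 moves as required.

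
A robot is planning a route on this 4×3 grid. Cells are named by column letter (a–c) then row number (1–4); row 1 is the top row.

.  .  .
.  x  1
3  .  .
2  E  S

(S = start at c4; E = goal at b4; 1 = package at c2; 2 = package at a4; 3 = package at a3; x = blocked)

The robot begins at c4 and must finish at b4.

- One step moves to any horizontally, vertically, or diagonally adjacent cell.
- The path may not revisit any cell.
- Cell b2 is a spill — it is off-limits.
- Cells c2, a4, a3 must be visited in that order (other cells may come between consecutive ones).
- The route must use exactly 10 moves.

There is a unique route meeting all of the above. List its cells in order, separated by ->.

The waypoints must appear in the order c2, a4, a3, with no cell reused.
Route from c4: up 3 to c1, left 2 to a1, down 1 to a2, down-right 1 to b3, down-left 1 to a4, up 1 to a3, down-right 1 to b4 — 10 moves in all.
Check: order respected (1 at step 2, 2 at step 8, 3 at step 9); 10 moves as required.

c4 -> c3 -> c2 -> c1 -> b1 -> a1 -> a2 -> b3 -> a4 -> a3 -> b4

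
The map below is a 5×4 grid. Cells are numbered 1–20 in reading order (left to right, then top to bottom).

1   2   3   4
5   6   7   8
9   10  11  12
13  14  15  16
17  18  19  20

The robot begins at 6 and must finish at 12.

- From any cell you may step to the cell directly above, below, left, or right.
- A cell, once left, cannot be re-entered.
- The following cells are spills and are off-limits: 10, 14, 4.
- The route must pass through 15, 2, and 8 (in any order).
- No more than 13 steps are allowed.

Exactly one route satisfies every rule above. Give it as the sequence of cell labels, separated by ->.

The budget equals the shortest possible length, so every move has to be on a shortest route through the required cells.
Route from 6: up to 2, left to 1, 4× down (reaching 17), 2× right (reaching 19), 3× up (reaching 7), right to 8, down to 12 — 13 moves in all.
Check: all required cells visited; 13 ≤ 13 moves.

6 -> 2 -> 1 -> 5 -> 9 -> 13 -> 17 -> 18 -> 19 -> 15 -> 11 -> 7 -> 8 -> 12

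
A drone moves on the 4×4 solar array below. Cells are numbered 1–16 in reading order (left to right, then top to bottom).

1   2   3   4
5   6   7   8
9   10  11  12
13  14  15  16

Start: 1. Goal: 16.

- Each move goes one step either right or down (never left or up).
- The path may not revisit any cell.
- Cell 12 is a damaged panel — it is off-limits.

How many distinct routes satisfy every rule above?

10

A right/down-only route from 1 to 16 makes exactly 3 down-moves and 3 right-moves in some order.
With no other constraints that would be C(6,3) = 20 routes.
Subtract routes through each blocked cell (inclusion–exclusion for overlaps): − through 12: 10 → 10.
That gives 10 routes.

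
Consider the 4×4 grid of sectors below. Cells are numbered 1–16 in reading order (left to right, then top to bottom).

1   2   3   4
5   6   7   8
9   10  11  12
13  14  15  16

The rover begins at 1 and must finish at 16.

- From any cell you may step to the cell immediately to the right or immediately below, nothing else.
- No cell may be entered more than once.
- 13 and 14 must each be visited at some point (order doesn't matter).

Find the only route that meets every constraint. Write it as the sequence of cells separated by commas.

Moves only go right or down, so the column and row indices never decrease.
Route from 1: down 3 to 13, right 3 to 16 — 6 moves in all.
Check: all required cells visited.

1, 5, 9, 13, 14, 15, 16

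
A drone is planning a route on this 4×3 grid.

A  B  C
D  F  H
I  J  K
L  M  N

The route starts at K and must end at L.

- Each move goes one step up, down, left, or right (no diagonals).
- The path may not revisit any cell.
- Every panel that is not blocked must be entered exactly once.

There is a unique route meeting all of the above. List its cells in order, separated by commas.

K, N, M, J, F, H, C, B, A, D, I, L

Need to visit all 12 open cells exactly once, starting at K and ending at L.
Route from K: down 1 to N, left 1 to M, up 2 to F, right 1 to H, up 1 to C, left 2 to A, down 3 to L — 11 moves in all.
Check: all 12 open cells covered.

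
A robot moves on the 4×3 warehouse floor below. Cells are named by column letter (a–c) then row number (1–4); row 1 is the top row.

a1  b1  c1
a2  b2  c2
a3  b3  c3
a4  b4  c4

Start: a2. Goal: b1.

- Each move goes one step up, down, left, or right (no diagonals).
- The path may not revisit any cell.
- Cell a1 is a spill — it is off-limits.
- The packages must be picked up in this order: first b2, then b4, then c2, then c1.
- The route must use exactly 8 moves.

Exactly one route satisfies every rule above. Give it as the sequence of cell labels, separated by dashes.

a2 - b2 - b3 - b4 - c4 - c3 - c2 - c1 - b1

The waypoints must appear in the order b2, b4, c2, c1, with no cell reused.
Route from a2: right 1 to b2, down 2 to b4, right 1 to c4, up 3 to c1, left 1 to b1 — 8 moves in all.
Check: order respected (b2 at step 1, b4 at step 3, c2 at step 6, c1 at step 7); 8 moves as required.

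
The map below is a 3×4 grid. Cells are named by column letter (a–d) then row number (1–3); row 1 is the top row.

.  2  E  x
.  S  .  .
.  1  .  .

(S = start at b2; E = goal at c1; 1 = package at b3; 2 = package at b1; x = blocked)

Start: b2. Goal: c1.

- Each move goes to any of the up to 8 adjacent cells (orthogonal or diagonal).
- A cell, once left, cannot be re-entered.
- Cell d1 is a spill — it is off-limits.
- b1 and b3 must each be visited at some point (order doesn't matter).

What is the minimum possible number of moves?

4

Any route passes through b1 and b3 in some order between b2 and c1. Summing Chebyshev distances along each leg and taking the cheapest ordering (b2 → b3 → b1 → c1) gives a lower bound of 1 + 2 + 1 = 4 moves.
A route of 4 moves achieves this: b2 → b3 → a2 → b1 → c1.
Since 4 matches the lower bound, it is optimal.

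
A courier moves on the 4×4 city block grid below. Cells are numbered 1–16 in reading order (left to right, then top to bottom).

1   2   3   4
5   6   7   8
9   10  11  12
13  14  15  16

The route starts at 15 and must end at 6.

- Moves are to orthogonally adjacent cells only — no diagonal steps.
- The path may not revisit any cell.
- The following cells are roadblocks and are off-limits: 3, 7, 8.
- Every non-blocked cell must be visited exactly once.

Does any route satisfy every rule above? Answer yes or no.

no

Colour the cells like a checkerboard: each orthogonal step flips colour, so a Hamiltonian route alternates colours. Here there are 6 cells of one colour and 7 of the other, with start on the opposite colour to the goal — the counts and endpoints can't be arranged into an alternating sequence of length 13, so no Hamiltonian route exists.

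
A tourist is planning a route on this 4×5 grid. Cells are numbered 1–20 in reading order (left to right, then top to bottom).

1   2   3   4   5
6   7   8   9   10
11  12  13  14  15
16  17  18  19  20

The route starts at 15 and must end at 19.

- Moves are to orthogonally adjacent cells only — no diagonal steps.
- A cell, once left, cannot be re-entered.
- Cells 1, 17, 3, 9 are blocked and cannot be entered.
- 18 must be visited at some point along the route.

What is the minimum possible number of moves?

Any route passes through 18 somewhere between 15 and 19. Summing Manhattan distances along the two legs (15 → 18 → 19) gives a lower bound of 3 + 1 = 4 moves.
A route of 4 moves achieves this: 15 → 14 → 13 → 18 → 19.
Since 4 matches the lower bound, it is optimal.

4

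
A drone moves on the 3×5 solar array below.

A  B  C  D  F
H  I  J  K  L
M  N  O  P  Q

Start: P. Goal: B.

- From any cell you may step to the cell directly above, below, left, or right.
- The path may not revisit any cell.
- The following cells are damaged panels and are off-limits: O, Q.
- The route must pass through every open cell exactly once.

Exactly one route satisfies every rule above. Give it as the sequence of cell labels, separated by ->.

Need to visit all 13 open cells exactly once, starting at P and ending at B.
Route from P: up 1 to K, right 1 to L, up 1 to F, left 2 to C, down 1 to J, left 1 to I, down 1 to N, left 1 to M, up 2 to A, right 1 to B — 12 moves in all.
Check: all 13 open cells covered.

P -> K -> L -> F -> D -> C -> J -> I -> N -> M -> H -> A -> B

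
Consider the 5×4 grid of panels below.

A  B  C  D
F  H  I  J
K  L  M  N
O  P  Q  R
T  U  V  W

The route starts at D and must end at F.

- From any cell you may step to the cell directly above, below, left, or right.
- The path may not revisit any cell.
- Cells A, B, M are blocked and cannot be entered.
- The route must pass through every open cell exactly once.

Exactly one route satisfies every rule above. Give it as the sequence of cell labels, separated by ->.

D -> C -> I -> J -> N -> R -> W -> V -> Q -> P -> U -> T -> O -> K -> L -> H -> F

Need to visit all 17 open cells exactly once, starting at D and ending at F.
Cell T has only two open neighbours (O and U), so the path must pass straight through it: one of those is the cell it's entered from and the other is where it exits.
Route from D: left 1 to C, down 1 to I, right 1 to J, down 3 to W, left 1 to V, up 1 to Q, left 1 to P, down 1 to U, left 1 to T, up 2 to K, right 1 to L, up 1 to H, left 1 to F — 16 moves in all.
Check: all 17 open cells covered.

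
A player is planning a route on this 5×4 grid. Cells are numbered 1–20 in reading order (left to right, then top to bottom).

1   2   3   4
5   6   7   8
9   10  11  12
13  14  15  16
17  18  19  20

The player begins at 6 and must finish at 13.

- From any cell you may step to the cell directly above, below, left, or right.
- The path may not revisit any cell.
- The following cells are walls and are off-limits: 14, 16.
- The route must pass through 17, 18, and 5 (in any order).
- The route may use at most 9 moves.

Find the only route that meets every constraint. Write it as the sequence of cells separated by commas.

The 9-move cap with required stops at 17, 18, 5 leaves no slack for detours.
Route from 6: left to 5, down to 9, 2× right (reaching 11), 2× down (reaching 19), 2× left (reaching 17), up to 13 — 9 moves in all.
Check: all required cells visited; 9 ≤ 9 moves.

6, 5, 9, 10, 11, 15, 19, 18, 17, 13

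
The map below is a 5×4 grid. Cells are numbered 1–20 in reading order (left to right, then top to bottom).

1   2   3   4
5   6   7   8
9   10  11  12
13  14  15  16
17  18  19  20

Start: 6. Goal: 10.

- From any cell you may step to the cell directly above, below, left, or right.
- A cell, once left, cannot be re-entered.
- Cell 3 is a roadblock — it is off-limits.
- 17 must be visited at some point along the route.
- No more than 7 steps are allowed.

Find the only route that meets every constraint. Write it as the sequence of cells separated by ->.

The 7-move cap with required stops at 17 leaves no slack for detours.
Route from 6: left to 5, 3× down (reaching 17), right to 18, 2× up (reaching 10) — 7 moves in all.
Check: all required cells visited; 7 ≤ 7 moves.

6 -> 5 -> 9 -> 13 -> 17 -> 18 -> 14 -> 10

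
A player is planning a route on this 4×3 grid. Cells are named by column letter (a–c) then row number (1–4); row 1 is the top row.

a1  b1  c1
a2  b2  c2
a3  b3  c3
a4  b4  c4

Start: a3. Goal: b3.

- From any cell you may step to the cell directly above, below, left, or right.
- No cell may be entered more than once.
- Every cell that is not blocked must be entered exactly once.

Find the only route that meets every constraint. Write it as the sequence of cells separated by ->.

Need to visit all 12 open cells exactly once, starting at a3 and ending at b3.
Route from a3: down 1 to a4, right 2 to c4, up 3 to c1, left 2 to a1, down 1 to a2, right 1 to b2, down 1 to b3 — 11 moves in all.
Check: all 12 open cells covered.

a3 -> a4 -> b4 -> c4 -> c3 -> c2 -> c1 -> b1 -> a1 -> a2 -> b2 -> b3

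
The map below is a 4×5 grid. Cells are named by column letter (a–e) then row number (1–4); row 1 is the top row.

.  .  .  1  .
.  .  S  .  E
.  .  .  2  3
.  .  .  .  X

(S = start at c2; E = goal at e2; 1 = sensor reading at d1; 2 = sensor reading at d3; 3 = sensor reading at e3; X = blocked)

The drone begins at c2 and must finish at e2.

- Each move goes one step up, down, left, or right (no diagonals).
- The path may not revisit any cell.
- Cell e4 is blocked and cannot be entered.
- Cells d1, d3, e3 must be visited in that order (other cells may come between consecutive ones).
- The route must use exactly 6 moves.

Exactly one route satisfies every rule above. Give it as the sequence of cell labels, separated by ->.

The waypoints must appear in the order d1, d3, e3, with no cell reused.
Route from c2: up to c1, right to d1, 2× down (reaching d3), right to e3, up to e2 — 6 moves in all.
Check: order respected (1 at step 2, 2 at step 4, 3 at step 5); 6 moves as required.

c2 -> c1 -> d1 -> d2 -> d3 -> e3 -> e2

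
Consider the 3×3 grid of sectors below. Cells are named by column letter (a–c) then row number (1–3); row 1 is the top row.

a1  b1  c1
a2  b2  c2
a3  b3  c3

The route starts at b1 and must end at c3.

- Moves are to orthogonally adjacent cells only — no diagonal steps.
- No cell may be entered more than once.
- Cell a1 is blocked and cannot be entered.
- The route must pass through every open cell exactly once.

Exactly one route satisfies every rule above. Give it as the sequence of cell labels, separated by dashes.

Need to visit all 8 open cells exactly once, starting at b1 and ending at c3.
Cell a3 has only two open neighbours (a2 and b3), so the path must pass straight through it: one of those is the cell it's entered from and the other is where it exits.
Route from b1: right to c1, down to c2, 2× left (reaching a2), down to a3, 2× right (reaching c3) — 7 moves in all.
Check: all 8 open cells covered.

b1 - c1 - c2 - b2 - a2 - a3 - b3 - c3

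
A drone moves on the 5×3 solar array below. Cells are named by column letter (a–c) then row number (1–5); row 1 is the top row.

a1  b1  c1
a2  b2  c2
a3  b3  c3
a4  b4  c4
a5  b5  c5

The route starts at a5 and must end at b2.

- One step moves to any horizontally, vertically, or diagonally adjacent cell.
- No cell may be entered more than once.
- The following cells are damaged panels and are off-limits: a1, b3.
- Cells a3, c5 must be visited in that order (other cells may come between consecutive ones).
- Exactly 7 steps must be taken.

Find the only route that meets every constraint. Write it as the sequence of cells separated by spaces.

a5 a4 a3 b4 c5 c4 c3 b2

The waypoints must appear in the order a3, c5, with no cell reused.
Route from a5: 2× up (reaching a3), 2× down-right (reaching c5), 2× up (reaching c3), up-left to b2 — 7 moves in all.
Check: order respected (a3 at step 2, c5 at step 4); 7 moves as required.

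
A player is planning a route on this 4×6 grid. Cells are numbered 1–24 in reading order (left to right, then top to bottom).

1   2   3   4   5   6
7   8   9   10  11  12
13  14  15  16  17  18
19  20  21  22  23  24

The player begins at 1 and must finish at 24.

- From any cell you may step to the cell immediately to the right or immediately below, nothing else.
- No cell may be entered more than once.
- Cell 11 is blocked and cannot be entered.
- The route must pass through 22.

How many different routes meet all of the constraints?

20

A right/down-only route from 1 to 24 makes exactly 3 down-moves and 5 right-moves in some order.
With no other constraints that would be C(8,3) = 56 routes.
Split at 22 and multiply the segment counts (each segment already excludes blocked cells): 1→22: 20; 22→24: 1; product = 20.
That gives 20 routes.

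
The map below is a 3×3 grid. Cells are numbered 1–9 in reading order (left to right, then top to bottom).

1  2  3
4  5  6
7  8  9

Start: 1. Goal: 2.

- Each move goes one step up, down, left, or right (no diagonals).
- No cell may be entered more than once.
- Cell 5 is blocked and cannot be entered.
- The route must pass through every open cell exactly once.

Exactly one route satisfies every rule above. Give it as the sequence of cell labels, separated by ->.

Need to visit all 8 open cells exactly once, starting at 1 and ending at 2.
Cell 8 has only two open neighbours (7 and 9), so the path must pass straight through it: one of those is the cell it's entered from and the other is where it exits.
Route from 1: down 2 to 7, right 2 to 9, up 2 to 3, left 1 to 2 — 7 moves in all.
Check: all 8 open cells covered.

1 -> 4 -> 7 -> 8 -> 9 -> 6 -> 3 -> 2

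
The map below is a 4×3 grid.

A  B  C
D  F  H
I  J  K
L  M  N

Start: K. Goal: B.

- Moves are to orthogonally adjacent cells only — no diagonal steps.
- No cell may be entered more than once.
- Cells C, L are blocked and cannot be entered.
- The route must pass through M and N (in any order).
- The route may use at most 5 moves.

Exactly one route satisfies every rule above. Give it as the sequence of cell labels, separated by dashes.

Any route must reach M and N and still end at B within 5 moves, so the order of the required stops is forced.
Route from K: down 1 to N, left 1 to M, up 3 to B — 5 moves in all.
Check: all required cells visited; 5 ≤ 5 moves.

K - N - M - J - F - B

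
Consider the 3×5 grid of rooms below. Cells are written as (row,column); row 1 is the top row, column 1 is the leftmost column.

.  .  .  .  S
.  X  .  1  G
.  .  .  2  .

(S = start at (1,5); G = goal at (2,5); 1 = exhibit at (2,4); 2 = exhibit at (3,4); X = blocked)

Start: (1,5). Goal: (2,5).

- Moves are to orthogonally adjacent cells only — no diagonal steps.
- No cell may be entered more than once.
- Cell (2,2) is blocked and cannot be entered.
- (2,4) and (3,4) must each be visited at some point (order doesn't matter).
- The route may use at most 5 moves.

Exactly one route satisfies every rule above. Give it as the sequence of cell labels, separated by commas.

(1,5), (1,4), (2,4), (3,4), (3,5), (2,5)

The 5-move cap with required stops at (2,4), (3,4) leaves no slack for detours.
Route from (1,5): left 1 to (1,4), down 2 to (3,4), right 1 to (3,5), up 1 to (2,5) — 5 moves in all.
Check: all required cells visited; 5 ≤ 5 moves.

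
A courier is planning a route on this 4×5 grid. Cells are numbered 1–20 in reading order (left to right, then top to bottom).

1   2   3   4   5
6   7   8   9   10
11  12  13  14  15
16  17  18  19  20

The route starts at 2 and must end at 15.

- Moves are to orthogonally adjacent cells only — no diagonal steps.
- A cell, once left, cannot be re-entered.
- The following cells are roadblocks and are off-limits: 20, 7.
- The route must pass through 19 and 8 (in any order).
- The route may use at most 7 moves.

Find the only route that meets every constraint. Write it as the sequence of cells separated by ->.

2 -> 3 -> 8 -> 13 -> 18 -> 19 -> 14 -> 15

Any route must reach 19 and 8 and still end at 15 within 7 moves, so the order of the required stops is forced.
Route from 2: right 1 to 3, down 3 to 18, right 1 to 19, up 1 to 14, right 1 to 15 — 7 moves in all.
Check: all required cells visited; 7 ≤ 7 moves.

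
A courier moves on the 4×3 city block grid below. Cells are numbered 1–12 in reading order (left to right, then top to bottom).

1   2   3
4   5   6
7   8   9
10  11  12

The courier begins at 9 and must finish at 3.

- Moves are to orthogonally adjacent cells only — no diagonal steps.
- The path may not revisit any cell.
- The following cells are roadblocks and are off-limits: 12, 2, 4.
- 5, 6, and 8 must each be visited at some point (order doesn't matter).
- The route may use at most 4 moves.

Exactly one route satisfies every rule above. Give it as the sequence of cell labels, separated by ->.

9 -> 8 -> 5 -> 6 -> 3

The 4-move cap with required stops at 5, 6, 8 leaves no slack for detours.
Route from 9: left 1 to 8, up 1 to 5, right 1 to 6, up 1 to 3 — 4 moves in all.
Check: all required cells visited; 4 ≤ 4 moves.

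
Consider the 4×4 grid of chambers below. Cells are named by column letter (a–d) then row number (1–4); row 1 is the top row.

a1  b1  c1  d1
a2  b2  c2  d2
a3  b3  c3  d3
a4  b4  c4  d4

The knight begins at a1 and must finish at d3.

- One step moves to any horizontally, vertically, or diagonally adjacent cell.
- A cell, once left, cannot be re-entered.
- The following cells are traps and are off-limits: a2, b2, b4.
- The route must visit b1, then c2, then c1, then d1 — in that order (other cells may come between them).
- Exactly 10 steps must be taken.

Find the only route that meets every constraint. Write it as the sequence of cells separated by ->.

The waypoints must appear in the order b1, c2, c1, d1, with no cell reused.
Route from a1: right 1 to b1, down-right 1 to c2, up 1 to c1, right 1 to d1, down 1 to d2, down-left 1 to c3, left 1 to b3, down-right 1 to c4, right 1 to d4, up 1 to d3 — 10 moves in all.
Check: order respected (b1 at step 1, c2 at step 2, c1 at step 3, d1 at step 4); 10 moves as required.

a1 -> b1 -> c2 -> c1 -> d1 -> d2 -> c3 -> b3 -> c4 -> d4 -> d3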